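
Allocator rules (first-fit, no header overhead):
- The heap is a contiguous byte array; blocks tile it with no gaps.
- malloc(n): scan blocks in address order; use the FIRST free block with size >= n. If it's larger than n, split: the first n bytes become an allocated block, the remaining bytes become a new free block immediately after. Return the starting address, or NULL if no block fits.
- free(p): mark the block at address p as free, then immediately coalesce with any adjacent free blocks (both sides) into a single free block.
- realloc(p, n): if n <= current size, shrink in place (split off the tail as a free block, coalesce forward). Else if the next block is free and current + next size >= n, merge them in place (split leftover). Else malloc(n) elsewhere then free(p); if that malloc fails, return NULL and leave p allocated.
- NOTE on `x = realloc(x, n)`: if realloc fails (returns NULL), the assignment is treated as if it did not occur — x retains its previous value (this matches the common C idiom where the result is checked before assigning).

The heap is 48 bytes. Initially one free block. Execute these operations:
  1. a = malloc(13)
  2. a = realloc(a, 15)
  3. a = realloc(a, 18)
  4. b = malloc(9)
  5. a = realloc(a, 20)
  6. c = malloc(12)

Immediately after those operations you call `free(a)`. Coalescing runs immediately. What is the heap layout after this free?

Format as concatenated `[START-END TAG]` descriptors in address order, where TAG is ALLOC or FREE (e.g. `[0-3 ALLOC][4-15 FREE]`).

Answer: [0-11 ALLOC][12-17 FREE][18-26 ALLOC][27-47 FREE]

Derivation:
Op 1: a = malloc(13) -> a = 0; heap: [0-12 ALLOC][13-47 FREE]
Op 2: a = realloc(a, 15) -> a = 0; heap: [0-14 ALLOC][15-47 FREE]
Op 3: a = realloc(a, 18) -> a = 0; heap: [0-17 ALLOC][18-47 FREE]
Op 4: b = malloc(9) -> b = 18; heap: [0-17 ALLOC][18-26 ALLOC][27-47 FREE]
Op 5: a = realloc(a, 20) -> a = 27; heap: [0-17 FREE][18-26 ALLOC][27-46 ALLOC][47-47 FREE]
Op 6: c = malloc(12) -> c = 0; heap: [0-11 ALLOC][12-17 FREE][18-26 ALLOC][27-46 ALLOC][47-47 FREE]
free(a): a = 27 -> block [27-46 ALLOC]; mark free, coalesce with adjacent free neighbors -> [0-11 ALLOC][12-17 FREE][18-26 ALLOC][27-47 FREE]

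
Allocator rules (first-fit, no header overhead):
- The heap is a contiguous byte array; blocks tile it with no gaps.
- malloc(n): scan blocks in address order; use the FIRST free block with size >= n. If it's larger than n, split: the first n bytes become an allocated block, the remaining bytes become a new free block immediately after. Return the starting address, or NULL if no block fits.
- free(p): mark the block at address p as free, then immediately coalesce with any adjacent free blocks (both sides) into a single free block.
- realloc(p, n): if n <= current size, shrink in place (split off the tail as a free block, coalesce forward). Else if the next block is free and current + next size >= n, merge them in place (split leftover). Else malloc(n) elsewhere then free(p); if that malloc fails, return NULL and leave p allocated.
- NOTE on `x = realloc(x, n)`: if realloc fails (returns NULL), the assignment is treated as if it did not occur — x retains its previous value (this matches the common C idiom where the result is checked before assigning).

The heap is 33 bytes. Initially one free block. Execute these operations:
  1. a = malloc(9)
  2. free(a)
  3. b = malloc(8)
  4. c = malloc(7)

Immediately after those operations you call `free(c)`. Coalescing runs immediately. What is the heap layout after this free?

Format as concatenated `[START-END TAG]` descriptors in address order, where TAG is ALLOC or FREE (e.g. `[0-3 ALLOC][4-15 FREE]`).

Answer: [0-7 ALLOC][8-32 FREE]

Derivation:
Op 1: a = malloc(9) -> a = 0; heap: [0-8 ALLOC][9-32 FREE]
Op 2: free(a) -> (freed a); heap: [0-32 FREE]
Op 3: b = malloc(8) -> b = 0; heap: [0-7 ALLOC][8-32 FREE]
Op 4: c = malloc(7) -> c = 8; heap: [0-7 ALLOC][8-14 ALLOC][15-32 FREE]
free(c): c = 8 -> block [8-14 ALLOC]; mark free, coalesce with adjacent free neighbors -> [0-7 ALLOC][8-32 FREE]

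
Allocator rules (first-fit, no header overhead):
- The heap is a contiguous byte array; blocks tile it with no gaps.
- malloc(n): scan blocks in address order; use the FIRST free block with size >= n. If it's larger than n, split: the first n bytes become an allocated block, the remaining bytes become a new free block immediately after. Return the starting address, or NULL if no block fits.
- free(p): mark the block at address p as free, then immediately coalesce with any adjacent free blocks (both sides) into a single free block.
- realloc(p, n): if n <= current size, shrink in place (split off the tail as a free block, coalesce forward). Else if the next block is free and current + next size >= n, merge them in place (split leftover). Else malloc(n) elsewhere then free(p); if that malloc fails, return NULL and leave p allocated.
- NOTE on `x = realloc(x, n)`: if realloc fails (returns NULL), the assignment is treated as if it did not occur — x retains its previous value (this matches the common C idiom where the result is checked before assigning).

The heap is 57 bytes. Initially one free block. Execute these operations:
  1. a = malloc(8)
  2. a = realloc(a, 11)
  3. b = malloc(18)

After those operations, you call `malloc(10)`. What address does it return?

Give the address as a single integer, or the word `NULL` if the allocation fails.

Op 1: a = malloc(8) -> a = 0; heap: [0-7 ALLOC][8-56 FREE]
Op 2: a = realloc(a, 11) -> a = 0; heap: [0-10 ALLOC][11-56 FREE]
Op 3: b = malloc(18) -> b = 11; heap: [0-10 ALLOC][11-28 ALLOC][29-56 FREE]
malloc(10): first-fit scan over [0-10 ALLOC][11-28 ALLOC][29-56 FREE] -> 29

Answer: 29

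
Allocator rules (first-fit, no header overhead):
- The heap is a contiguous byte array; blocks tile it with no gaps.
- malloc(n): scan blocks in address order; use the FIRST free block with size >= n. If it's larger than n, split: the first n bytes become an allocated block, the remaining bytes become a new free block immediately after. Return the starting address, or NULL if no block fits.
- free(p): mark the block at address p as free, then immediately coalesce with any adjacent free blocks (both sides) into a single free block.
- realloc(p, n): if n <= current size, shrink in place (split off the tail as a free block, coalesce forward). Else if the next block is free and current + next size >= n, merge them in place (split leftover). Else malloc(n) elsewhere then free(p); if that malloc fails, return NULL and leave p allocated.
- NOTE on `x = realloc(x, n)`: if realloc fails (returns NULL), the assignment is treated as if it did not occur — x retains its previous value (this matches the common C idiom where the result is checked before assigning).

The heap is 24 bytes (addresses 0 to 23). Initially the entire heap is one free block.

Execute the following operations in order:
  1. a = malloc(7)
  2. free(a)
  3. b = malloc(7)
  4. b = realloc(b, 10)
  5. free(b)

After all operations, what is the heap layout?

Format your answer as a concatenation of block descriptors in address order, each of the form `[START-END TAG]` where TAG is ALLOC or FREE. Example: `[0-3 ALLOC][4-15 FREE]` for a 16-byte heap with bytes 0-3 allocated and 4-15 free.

Op 1: a = malloc(7) -> a = 0; heap: [0-6 ALLOC][7-23 FREE]
Op 2: free(a) -> (freed a); heap: [0-23 FREE]
Op 3: b = malloc(7) -> b = 0; heap: [0-6 ALLOC][7-23 FREE]
Op 4: b = realloc(b, 10) -> b = 0; heap: [0-9 ALLOC][10-23 FREE]
Op 5: free(b) -> (freed b); heap: [0-23 FREE]

Answer: [0-23 FREE]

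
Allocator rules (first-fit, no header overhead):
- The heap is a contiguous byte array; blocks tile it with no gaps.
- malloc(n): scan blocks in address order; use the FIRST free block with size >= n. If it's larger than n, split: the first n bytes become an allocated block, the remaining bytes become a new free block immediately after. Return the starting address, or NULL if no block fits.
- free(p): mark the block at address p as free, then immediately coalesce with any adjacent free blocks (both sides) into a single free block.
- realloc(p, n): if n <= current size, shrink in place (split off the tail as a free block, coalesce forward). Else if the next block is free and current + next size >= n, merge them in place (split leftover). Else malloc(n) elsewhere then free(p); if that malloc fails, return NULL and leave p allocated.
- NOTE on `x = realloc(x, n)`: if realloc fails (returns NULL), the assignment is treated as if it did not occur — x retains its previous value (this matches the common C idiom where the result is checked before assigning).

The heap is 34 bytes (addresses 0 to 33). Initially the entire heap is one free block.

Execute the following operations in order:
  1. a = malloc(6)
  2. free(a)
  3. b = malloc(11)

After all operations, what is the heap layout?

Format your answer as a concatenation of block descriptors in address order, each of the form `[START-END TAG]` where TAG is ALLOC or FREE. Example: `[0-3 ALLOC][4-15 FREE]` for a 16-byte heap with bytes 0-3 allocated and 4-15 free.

Answer: [0-10 ALLOC][11-33 FREE]

Derivation:
Op 1: a = malloc(6) -> a = 0; heap: [0-5 ALLOC][6-33 FREE]
Op 2: free(a) -> (freed a); heap: [0-33 FREE]
Op 3: b = malloc(11) -> b = 0; heap: [0-10 ALLOC][11-33 FREE]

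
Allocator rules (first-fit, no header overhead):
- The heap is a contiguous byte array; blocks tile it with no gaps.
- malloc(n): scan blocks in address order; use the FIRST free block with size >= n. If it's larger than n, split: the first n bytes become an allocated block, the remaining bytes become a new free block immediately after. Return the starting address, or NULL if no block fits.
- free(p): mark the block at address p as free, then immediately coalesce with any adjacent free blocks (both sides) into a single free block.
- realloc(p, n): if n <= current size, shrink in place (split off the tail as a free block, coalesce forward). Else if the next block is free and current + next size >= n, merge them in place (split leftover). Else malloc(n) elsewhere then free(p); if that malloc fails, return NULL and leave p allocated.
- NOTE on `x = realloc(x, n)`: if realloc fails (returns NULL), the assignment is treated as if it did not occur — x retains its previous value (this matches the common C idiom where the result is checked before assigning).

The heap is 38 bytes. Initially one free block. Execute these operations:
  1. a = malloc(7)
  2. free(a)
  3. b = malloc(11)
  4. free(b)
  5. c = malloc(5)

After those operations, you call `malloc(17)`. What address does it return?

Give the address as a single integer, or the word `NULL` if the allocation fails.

Answer: 5

Derivation:
Op 1: a = malloc(7) -> a = 0; heap: [0-6 ALLOC][7-37 FREE]
Op 2: free(a) -> (freed a); heap: [0-37 FREE]
Op 3: b = malloc(11) -> b = 0; heap: [0-10 ALLOC][11-37 FREE]
Op 4: free(b) -> (freed b); heap: [0-37 FREE]
Op 5: c = malloc(5) -> c = 0; heap: [0-4 ALLOC][5-37 FREE]
malloc(17): first-fit scan over [0-4 ALLOC][5-37 FREE] -> 5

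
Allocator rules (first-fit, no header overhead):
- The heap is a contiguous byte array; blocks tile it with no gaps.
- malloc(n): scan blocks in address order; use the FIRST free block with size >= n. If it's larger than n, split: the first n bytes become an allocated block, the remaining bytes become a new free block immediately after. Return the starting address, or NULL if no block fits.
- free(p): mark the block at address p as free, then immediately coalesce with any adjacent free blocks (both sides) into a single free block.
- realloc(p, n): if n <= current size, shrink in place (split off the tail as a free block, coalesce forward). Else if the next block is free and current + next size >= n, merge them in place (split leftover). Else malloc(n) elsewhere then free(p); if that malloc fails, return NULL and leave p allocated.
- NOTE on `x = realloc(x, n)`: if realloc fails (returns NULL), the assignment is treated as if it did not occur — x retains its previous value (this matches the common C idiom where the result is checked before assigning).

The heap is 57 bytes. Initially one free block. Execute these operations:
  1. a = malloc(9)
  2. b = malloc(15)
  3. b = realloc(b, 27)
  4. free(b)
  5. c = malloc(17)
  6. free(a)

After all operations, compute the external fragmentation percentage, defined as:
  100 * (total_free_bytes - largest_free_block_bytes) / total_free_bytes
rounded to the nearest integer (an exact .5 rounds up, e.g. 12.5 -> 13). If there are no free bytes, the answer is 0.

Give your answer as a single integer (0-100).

Answer: 23

Derivation:
Op 1: a = malloc(9) -> a = 0; heap: [0-8 ALLOC][9-56 FREE]
Op 2: b = malloc(15) -> b = 9; heap: [0-8 ALLOC][9-23 ALLOC][24-56 FREE]
Op 3: b = realloc(b, 27) -> b = 9; heap: [0-8 ALLOC][9-35 ALLOC][36-56 FREE]
Op 4: free(b) -> (freed b); heap: [0-8 ALLOC][9-56 FREE]
Op 5: c = malloc(17) -> c = 9; heap: [0-8 ALLOC][9-25 ALLOC][26-56 FREE]
Op 6: free(a) -> (freed a); heap: [0-8 FREE][9-25 ALLOC][26-56 FREE]
Free blocks: [9 31] total_free=40 largest=31 -> 100*(40-31)/40 = 900/40 = 22.5 -> rounds to 23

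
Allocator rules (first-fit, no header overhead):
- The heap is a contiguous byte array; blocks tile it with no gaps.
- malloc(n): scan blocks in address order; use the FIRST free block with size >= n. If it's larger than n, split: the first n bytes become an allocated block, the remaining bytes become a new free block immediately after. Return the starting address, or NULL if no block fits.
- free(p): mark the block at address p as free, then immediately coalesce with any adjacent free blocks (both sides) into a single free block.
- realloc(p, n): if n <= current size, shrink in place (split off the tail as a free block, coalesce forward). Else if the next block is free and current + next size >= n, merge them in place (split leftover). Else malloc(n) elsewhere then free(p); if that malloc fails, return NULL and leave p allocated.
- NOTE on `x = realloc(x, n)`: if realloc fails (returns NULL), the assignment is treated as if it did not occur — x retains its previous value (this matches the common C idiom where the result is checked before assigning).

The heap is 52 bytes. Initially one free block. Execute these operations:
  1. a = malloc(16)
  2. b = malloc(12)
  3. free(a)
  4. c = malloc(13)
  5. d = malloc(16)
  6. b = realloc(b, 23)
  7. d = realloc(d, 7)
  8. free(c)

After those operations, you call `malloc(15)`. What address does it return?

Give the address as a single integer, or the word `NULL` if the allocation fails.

Op 1: a = malloc(16) -> a = 0; heap: [0-15 ALLOC][16-51 FREE]
Op 2: b = malloc(12) -> b = 16; heap: [0-15 ALLOC][16-27 ALLOC][28-51 FREE]
Op 3: free(a) -> (freed a); heap: [0-15 FREE][16-27 ALLOC][28-51 FREE]
Op 4: c = malloc(13) -> c = 0; heap: [0-12 ALLOC][13-15 FREE][16-27 ALLOC][28-51 FREE]
Op 5: d = malloc(16) -> d = 28; heap: [0-12 ALLOC][13-15 FREE][16-27 ALLOC][28-43 ALLOC][44-51 FREE]
Op 6: b = realloc(b, 23) -> NULL (b unchanged); heap: [0-12 ALLOC][13-15 FREE][16-27 ALLOC][28-43 ALLOC][44-51 FREE]
Op 7: d = realloc(d, 7) -> d = 28; heap: [0-12 ALLOC][13-15 FREE][16-27 ALLOC][28-34 ALLOC][35-51 FREE]
Op 8: free(c) -> (freed c); heap: [0-15 FREE][16-27 ALLOC][28-34 ALLOC][35-51 FREE]
malloc(15): first-fit scan over [0-15 FREE][16-27 ALLOC][28-34 ALLOC][35-51 FREE] -> 0

Answer: 0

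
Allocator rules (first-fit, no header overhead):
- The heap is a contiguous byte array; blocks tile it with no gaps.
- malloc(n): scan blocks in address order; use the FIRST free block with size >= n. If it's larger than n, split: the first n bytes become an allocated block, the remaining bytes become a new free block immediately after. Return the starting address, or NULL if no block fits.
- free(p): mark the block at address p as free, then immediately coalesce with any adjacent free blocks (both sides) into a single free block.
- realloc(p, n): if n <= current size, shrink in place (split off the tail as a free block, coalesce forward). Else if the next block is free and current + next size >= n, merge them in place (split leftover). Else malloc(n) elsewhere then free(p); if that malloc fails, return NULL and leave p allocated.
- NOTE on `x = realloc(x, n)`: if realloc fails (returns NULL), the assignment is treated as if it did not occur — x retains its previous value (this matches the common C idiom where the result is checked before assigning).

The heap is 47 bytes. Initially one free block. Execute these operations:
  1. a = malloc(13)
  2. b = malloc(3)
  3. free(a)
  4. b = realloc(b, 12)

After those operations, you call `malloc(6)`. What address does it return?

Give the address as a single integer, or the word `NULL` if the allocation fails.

Answer: 0

Derivation:
Op 1: a = malloc(13) -> a = 0; heap: [0-12 ALLOC][13-46 FREE]
Op 2: b = malloc(3) -> b = 13; heap: [0-12 ALLOC][13-15 ALLOC][16-46 FREE]
Op 3: free(a) -> (freed a); heap: [0-12 FREE][13-15 ALLOC][16-46 FREE]
Op 4: b = realloc(b, 12) -> b = 13; heap: [0-12 FREE][13-24 ALLOC][25-46 FREE]
malloc(6): first-fit scan over [0-12 FREE][13-24 ALLOC][25-46 FREE] -> 0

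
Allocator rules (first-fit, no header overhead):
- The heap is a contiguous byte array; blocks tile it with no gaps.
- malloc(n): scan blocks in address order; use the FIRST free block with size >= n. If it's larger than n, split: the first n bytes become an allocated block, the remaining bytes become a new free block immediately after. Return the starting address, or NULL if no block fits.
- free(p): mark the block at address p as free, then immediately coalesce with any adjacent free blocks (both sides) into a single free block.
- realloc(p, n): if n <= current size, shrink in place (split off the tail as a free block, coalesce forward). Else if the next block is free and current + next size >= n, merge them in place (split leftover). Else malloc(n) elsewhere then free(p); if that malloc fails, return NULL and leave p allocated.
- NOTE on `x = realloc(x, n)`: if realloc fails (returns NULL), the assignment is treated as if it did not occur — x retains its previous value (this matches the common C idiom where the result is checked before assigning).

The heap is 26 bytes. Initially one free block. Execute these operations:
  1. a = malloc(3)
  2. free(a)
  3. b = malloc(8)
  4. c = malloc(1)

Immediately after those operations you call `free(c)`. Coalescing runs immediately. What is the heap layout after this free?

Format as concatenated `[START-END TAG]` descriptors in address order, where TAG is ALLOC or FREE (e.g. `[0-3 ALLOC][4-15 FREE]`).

Op 1: a = malloc(3) -> a = 0; heap: [0-2 ALLOC][3-25 FREE]
Op 2: free(a) -> (freed a); heap: [0-25 FREE]
Op 3: b = malloc(8) -> b = 0; heap: [0-7 ALLOC][8-25 FREE]
Op 4: c = malloc(1) -> c = 8; heap: [0-7 ALLOC][8-8 ALLOC][9-25 FREE]
free(c): c = 8 -> block [8-8 ALLOC]; mark free, coalesce with adjacent free neighbors -> [0-7 ALLOC][8-25 FREE]

Answer: [0-7 ALLOC][8-25 FREE]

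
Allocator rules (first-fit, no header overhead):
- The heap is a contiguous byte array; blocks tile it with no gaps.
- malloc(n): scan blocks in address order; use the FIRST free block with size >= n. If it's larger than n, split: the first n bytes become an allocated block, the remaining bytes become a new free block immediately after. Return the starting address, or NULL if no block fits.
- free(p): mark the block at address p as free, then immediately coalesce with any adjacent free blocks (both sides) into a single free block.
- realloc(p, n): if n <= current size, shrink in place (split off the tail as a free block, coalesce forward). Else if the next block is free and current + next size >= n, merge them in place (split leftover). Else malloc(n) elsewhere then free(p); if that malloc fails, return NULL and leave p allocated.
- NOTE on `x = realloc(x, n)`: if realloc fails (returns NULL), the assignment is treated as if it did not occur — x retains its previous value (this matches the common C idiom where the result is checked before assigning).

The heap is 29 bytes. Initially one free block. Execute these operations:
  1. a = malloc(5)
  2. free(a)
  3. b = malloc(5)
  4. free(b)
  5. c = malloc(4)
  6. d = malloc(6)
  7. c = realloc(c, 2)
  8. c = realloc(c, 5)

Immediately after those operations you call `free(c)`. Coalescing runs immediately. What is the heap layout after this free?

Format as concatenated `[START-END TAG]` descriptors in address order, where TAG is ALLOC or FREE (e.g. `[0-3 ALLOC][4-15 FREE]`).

Op 1: a = malloc(5) -> a = 0; heap: [0-4 ALLOC][5-28 FREE]
Op 2: free(a) -> (freed a); heap: [0-28 FREE]
Op 3: b = malloc(5) -> b = 0; heap: [0-4 ALLOC][5-28 FREE]
Op 4: free(b) -> (freed b); heap: [0-28 FREE]
Op 5: c = malloc(4) -> c = 0; heap: [0-3 ALLOC][4-28 FREE]
Op 6: d = malloc(6) -> d = 4; heap: [0-3 ALLOC][4-9 ALLOC][10-28 FREE]
Op 7: c = realloc(c, 2) -> c = 0; heap: [0-1 ALLOC][2-3 FREE][4-9 ALLOC][10-28 FREE]
Op 8: c = realloc(c, 5) -> c = 10; heap: [0-3 FREE][4-9 ALLOC][10-14 ALLOC][15-28 FREE]
free(c): c = 10 -> block [10-14 ALLOC]; mark free, coalesce with adjacent free neighbors -> [0-3 FREE][4-9 ALLOC][10-28 FREE]

Answer: [0-3 FREE][4-9 ALLOC][10-28 FREE]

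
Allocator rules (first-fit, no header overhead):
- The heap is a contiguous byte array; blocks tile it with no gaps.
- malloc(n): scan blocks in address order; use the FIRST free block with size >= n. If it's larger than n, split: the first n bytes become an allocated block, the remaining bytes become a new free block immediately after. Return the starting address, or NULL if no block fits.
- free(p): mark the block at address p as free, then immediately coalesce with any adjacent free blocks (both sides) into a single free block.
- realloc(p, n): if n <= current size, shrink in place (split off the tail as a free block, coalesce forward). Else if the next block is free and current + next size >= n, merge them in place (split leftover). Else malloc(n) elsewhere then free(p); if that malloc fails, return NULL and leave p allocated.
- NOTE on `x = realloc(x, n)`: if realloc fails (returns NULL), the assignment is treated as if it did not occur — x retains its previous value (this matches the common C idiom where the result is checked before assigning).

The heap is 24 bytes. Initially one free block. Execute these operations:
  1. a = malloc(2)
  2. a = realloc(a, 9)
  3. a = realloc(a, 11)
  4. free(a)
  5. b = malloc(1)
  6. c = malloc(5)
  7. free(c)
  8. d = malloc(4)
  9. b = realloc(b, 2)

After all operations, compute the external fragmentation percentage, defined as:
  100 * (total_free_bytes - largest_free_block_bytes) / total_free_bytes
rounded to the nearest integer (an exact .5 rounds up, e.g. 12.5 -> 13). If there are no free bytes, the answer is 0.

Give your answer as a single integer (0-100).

Op 1: a = malloc(2) -> a = 0; heap: [0-1 ALLOC][2-23 FREE]
Op 2: a = realloc(a, 9) -> a = 0; heap: [0-8 ALLOC][9-23 FREE]
Op 3: a = realloc(a, 11) -> a = 0; heap: [0-10 ALLOC][11-23 FREE]
Op 4: free(a) -> (freed a); heap: [0-23 FREE]
Op 5: b = malloc(1) -> b = 0; heap: [0-0 ALLOC][1-23 FREE]
Op 6: c = malloc(5) -> c = 1; heap: [0-0 ALLOC][1-5 ALLOC][6-23 FREE]
Op 7: free(c) -> (freed c); heap: [0-0 ALLOC][1-23 FREE]
Op 8: d = malloc(4) -> d = 1; heap: [0-0 ALLOC][1-4 ALLOC][5-23 FREE]
Op 9: b = realloc(b, 2) -> b = 5; heap: [0-0 FREE][1-4 ALLOC][5-6 ALLOC][7-23 FREE]
Free blocks: [1 17] total_free=18 largest=17 -> 100*(18-17)/18 = 100/18 ≈ 5.556 -> rounds to 6

Answer: 6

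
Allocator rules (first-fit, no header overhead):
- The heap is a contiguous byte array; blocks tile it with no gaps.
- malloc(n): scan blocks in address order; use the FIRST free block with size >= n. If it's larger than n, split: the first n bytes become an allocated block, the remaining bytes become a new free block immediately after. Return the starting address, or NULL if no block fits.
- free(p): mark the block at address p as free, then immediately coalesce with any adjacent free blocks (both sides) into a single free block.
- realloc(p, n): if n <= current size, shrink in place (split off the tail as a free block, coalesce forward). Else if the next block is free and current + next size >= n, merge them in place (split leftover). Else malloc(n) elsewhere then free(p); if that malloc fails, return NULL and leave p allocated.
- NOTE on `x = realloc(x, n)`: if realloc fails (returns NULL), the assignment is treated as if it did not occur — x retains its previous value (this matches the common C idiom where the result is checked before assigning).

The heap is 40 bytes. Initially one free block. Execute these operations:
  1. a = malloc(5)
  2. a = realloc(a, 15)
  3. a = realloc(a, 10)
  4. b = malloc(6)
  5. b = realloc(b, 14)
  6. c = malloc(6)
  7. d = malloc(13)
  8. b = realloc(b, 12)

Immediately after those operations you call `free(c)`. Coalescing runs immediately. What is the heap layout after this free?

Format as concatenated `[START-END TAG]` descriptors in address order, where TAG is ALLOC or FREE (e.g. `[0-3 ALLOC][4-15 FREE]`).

Op 1: a = malloc(5) -> a = 0; heap: [0-4 ALLOC][5-39 FREE]
Op 2: a = realloc(a, 15) -> a = 0; heap: [0-14 ALLOC][15-39 FREE]
Op 3: a = realloc(a, 10) -> a = 0; heap: [0-9 ALLOC][10-39 FREE]
Op 4: b = malloc(6) -> b = 10; heap: [0-9 ALLOC][10-15 ALLOC][16-39 FREE]
Op 5: b = realloc(b, 14) -> b = 10; heap: [0-9 ALLOC][10-23 ALLOC][24-39 FREE]
Op 6: c = malloc(6) -> c = 24; heap: [0-9 ALLOC][10-23 ALLOC][24-29 ALLOC][30-39 FREE]
Op 7: d = malloc(13) -> d = NULL; heap: [0-9 ALLOC][10-23 ALLOC][24-29 ALLOC][30-39 FREE]
Op 8: b = realloc(b, 12) -> b = 10; heap: [0-9 ALLOC][10-21 ALLOC][22-23 FREE][24-29 ALLOC][30-39 FREE]
free(c): c = 24 -> block [24-29 ALLOC]; mark free, coalesce with adjacent free neighbors -> [0-9 ALLOC][10-21 ALLOC][22-39 FREE]

Answer: [0-9 ALLOC][10-21 ALLOC][22-39 FREE]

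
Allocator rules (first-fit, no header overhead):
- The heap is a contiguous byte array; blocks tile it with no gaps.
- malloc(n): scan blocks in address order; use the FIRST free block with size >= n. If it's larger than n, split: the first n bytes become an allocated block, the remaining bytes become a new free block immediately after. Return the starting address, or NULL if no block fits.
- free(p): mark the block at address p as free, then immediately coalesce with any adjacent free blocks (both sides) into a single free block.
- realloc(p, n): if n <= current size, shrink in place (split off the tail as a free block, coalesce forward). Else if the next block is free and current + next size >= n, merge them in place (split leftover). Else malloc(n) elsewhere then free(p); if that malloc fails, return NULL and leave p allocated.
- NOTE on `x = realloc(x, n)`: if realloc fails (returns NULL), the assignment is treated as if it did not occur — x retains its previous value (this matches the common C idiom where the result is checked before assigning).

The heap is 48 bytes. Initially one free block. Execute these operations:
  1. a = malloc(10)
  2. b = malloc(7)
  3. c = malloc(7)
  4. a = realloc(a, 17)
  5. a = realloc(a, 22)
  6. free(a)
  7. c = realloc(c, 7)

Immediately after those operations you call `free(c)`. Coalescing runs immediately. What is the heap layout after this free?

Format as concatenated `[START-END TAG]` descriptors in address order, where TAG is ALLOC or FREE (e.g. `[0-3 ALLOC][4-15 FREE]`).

Answer: [0-9 FREE][10-16 ALLOC][17-47 FREE]

Derivation:
Op 1: a = malloc(10) -> a = 0; heap: [0-9 ALLOC][10-47 FREE]
Op 2: b = malloc(7) -> b = 10; heap: [0-9 ALLOC][10-16 ALLOC][17-47 FREE]
Op 3: c = malloc(7) -> c = 17; heap: [0-9 ALLOC][10-16 ALLOC][17-23 ALLOC][24-47 FREE]
Op 4: a = realloc(a, 17) -> a = 24; heap: [0-9 FREE][10-16 ALLOC][17-23 ALLOC][24-40 ALLOC][41-47 FREE]
Op 5: a = realloc(a, 22) -> a = 24; heap: [0-9 FREE][10-16 ALLOC][17-23 ALLOC][24-45 ALLOC][46-47 FREE]
Op 6: free(a) -> (freed a); heap: [0-9 FREE][10-16 ALLOC][17-23 ALLOC][24-47 FREE]
Op 7: c = realloc(c, 7) -> c = 17; heap: [0-9 FREE][10-16 ALLOC][17-23 ALLOC][24-47 FREE]
free(c): c = 17 -> block [17-23 ALLOC]; mark free, coalesce with adjacent free neighbors -> [0-9 FREE][10-16 ALLOC][17-47 FREE]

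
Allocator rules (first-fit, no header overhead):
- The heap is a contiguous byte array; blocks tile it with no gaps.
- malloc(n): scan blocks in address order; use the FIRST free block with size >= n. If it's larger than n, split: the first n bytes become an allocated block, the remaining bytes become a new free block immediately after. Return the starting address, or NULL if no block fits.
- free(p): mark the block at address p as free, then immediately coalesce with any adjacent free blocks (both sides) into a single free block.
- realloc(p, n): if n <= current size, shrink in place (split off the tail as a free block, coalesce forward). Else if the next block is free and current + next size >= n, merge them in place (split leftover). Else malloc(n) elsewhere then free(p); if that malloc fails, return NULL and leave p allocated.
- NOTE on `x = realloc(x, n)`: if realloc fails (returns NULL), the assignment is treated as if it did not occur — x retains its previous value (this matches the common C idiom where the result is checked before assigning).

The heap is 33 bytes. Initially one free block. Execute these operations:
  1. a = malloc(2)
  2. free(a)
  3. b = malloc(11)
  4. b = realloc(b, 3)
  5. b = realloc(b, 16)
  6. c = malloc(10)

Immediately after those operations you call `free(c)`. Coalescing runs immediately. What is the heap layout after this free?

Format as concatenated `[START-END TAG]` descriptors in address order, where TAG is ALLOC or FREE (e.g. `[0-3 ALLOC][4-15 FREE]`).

Op 1: a = malloc(2) -> a = 0; heap: [0-1 ALLOC][2-32 FREE]
Op 2: free(a) -> (freed a); heap: [0-32 FREE]
Op 3: b = malloc(11) -> b = 0; heap: [0-10 ALLOC][11-32 FREE]
Op 4: b = realloc(b, 3) -> b = 0; heap: [0-2 ALLOC][3-32 FREE]
Op 5: b = realloc(b, 16) -> b = 0; heap: [0-15 ALLOC][16-32 FREE]
Op 6: c = malloc(10) -> c = 16; heap: [0-15 ALLOC][16-25 ALLOC][26-32 FREE]
free(c): c = 16 -> block [16-25 ALLOC]; mark free, coalesce with adjacent free neighbors -> [0-15 ALLOC][16-32 FREE]

Answer: [0-15 ALLOC][16-32 FREE]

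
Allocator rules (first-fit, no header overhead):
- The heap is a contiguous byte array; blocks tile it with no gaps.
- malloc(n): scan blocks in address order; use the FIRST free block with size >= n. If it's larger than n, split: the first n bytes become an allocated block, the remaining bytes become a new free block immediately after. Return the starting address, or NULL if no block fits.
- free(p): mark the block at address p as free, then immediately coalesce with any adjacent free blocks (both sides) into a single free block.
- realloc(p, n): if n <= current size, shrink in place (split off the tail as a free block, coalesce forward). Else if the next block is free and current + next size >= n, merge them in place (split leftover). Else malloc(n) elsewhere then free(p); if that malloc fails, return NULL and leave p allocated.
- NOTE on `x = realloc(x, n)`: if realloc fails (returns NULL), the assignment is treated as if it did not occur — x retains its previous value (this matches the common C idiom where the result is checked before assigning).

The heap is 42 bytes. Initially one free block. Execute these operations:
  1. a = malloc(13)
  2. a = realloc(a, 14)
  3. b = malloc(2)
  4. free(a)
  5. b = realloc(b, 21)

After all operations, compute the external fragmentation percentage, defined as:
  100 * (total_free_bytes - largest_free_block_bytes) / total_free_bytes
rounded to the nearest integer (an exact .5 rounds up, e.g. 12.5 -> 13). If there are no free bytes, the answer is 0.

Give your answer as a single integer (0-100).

Answer: 33

Derivation:
Op 1: a = malloc(13) -> a = 0; heap: [0-12 ALLOC][13-41 FREE]
Op 2: a = realloc(a, 14) -> a = 0; heap: [0-13 ALLOC][14-41 FREE]
Op 3: b = malloc(2) -> b = 14; heap: [0-13 ALLOC][14-15 ALLOC][16-41 FREE]
Op 4: free(a) -> (freed a); heap: [0-13 FREE][14-15 ALLOC][16-41 FREE]
Op 5: b = realloc(b, 21) -> b = 14; heap: [0-13 FREE][14-34 ALLOC][35-41 FREE]
Free blocks: [14 7] total_free=21 largest=14 -> 100*(21-14)/21 = 700/21 ≈ 33.333 -> rounds to 33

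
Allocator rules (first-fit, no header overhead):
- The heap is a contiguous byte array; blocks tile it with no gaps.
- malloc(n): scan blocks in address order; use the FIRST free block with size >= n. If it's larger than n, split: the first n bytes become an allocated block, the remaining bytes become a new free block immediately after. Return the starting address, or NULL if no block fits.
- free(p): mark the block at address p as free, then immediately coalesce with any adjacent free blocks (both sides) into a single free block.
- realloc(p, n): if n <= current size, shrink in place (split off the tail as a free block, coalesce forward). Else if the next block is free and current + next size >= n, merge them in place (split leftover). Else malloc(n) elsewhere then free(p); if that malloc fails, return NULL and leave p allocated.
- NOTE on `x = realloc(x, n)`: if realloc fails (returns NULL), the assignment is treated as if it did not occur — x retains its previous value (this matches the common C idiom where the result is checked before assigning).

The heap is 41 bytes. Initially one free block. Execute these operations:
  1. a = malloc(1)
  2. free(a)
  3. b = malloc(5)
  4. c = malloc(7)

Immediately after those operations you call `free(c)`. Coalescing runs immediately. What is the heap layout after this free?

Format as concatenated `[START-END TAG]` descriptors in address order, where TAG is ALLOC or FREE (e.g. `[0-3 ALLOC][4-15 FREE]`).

Answer: [0-4 ALLOC][5-40 FREE]

Derivation:
Op 1: a = malloc(1) -> a = 0; heap: [0-0 ALLOC][1-40 FREE]
Op 2: free(a) -> (freed a); heap: [0-40 FREE]
Op 3: b = malloc(5) -> b = 0; heap: [0-4 ALLOC][5-40 FREE]
Op 4: c = malloc(7) -> c = 5; heap: [0-4 ALLOC][5-11 ALLOC][12-40 FREE]
free(c): c = 5 -> block [5-11 ALLOC]; mark free, coalesce with adjacent free neighbors -> [0-4 ALLOC][5-40 FREE]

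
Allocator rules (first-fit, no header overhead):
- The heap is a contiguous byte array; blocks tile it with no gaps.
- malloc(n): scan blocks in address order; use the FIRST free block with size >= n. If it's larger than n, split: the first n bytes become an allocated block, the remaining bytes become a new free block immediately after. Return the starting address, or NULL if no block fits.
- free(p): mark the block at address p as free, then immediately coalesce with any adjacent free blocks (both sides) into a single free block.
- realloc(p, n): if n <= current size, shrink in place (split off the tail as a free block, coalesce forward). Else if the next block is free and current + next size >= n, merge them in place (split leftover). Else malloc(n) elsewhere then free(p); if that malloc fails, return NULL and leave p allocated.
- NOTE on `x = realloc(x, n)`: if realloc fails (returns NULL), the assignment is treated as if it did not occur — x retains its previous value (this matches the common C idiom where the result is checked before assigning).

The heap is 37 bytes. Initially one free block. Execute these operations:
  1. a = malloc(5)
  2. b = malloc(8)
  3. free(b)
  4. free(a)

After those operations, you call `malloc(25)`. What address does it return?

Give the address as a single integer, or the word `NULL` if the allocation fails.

Answer: 0

Derivation:
Op 1: a = malloc(5) -> a = 0; heap: [0-4 ALLOC][5-36 FREE]
Op 2: b = malloc(8) -> b = 5; heap: [0-4 ALLOC][5-12 ALLOC][13-36 FREE]
Op 3: free(b) -> (freed b); heap: [0-4 ALLOC][5-36 FREE]
Op 4: free(a) -> (freed a); heap: [0-36 FREE]
malloc(25): first-fit scan over [0-36 FREE] -> 0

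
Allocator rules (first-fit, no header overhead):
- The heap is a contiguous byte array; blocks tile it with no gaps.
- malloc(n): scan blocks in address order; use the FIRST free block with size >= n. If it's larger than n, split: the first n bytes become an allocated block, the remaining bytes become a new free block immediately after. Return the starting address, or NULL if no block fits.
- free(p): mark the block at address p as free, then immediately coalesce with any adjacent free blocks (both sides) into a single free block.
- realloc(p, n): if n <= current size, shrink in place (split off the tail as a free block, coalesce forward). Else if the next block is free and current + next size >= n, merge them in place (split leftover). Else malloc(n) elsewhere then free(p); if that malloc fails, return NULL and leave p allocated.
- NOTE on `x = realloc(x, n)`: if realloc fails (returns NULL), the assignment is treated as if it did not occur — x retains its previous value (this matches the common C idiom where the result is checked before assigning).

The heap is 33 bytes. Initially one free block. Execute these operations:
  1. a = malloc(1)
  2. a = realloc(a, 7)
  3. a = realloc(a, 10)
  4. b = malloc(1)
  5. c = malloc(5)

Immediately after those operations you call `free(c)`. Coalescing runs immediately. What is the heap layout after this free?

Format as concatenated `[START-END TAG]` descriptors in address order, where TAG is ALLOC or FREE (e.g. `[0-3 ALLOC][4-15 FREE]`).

Op 1: a = malloc(1) -> a = 0; heap: [0-0 ALLOC][1-32 FREE]
Op 2: a = realloc(a, 7) -> a = 0; heap: [0-6 ALLOC][7-32 FREE]
Op 3: a = realloc(a, 10) -> a = 0; heap: [0-9 ALLOC][10-32 FREE]
Op 4: b = malloc(1) -> b = 10; heap: [0-9 ALLOC][10-10 ALLOC][11-32 FREE]
Op 5: c = malloc(5) -> c = 11; heap: [0-9 ALLOC][10-10 ALLOC][11-15 ALLOC][16-32 FREE]
free(c): c = 11 -> block [11-15 ALLOC]; mark free, coalesce with adjacent free neighbors -> [0-9 ALLOC][10-10 ALLOC][11-32 FREE]

Answer: [0-9 ALLOC][10-10 ALLOC][11-32 FREE]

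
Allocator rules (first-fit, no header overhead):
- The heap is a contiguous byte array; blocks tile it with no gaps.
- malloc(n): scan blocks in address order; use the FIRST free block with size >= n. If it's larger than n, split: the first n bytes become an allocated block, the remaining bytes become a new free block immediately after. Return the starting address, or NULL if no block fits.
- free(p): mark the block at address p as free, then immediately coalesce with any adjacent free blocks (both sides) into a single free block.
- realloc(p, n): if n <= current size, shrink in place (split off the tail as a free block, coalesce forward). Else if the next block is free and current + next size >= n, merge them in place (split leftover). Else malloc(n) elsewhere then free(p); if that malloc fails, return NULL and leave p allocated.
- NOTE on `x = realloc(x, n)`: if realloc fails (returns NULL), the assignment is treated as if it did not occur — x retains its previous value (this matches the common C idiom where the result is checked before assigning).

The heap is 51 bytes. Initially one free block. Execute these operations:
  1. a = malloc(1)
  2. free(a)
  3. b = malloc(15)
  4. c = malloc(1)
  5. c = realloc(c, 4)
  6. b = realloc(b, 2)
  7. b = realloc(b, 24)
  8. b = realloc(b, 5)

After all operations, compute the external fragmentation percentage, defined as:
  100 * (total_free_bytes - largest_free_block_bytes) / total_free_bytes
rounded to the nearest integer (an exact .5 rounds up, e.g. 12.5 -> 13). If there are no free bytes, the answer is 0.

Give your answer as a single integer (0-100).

Answer: 36

Derivation:
Op 1: a = malloc(1) -> a = 0; heap: [0-0 ALLOC][1-50 FREE]
Op 2: free(a) -> (freed a); heap: [0-50 FREE]
Op 3: b = malloc(15) -> b = 0; heap: [0-14 ALLOC][15-50 FREE]
Op 4: c = malloc(1) -> c = 15; heap: [0-14 ALLOC][15-15 ALLOC][16-50 FREE]
Op 5: c = realloc(c, 4) -> c = 15; heap: [0-14 ALLOC][15-18 ALLOC][19-50 FREE]
Op 6: b = realloc(b, 2) -> b = 0; heap: [0-1 ALLOC][2-14 FREE][15-18 ALLOC][19-50 FREE]
Op 7: b = realloc(b, 24) -> b = 19; heap: [0-14 FREE][15-18 ALLOC][19-42 ALLOC][43-50 FREE]
Op 8: b = realloc(b, 5) -> b = 19; heap: [0-14 FREE][15-18 ALLOC][19-23 ALLOC][24-50 FREE]
Free blocks: [15 27] total_free=42 largest=27 -> 100*(42-27)/42 = 1500/42 ≈ 35.714 -> rounds to 36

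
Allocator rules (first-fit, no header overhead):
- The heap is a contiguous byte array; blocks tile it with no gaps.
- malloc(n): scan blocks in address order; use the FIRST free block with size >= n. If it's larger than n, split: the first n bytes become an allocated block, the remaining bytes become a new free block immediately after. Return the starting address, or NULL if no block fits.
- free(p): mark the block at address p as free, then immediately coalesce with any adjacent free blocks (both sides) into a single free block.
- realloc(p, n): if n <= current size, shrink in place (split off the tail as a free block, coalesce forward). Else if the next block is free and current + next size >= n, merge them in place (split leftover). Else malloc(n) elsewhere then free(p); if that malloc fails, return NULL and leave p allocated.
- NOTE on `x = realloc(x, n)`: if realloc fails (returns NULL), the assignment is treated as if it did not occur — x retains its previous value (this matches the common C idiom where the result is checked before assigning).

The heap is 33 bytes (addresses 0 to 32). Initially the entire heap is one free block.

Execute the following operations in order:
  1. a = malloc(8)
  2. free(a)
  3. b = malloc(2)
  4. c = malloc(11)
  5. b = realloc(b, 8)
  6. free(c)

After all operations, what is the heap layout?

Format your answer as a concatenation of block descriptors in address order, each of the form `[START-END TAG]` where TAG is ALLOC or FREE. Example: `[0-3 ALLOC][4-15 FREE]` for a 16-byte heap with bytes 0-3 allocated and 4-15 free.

Answer: [0-12 FREE][13-20 ALLOC][21-32 FREE]

Derivation:
Op 1: a = malloc(8) -> a = 0; heap: [0-7 ALLOC][8-32 FREE]
Op 2: free(a) -> (freed a); heap: [0-32 FREE]
Op 3: b = malloc(2) -> b = 0; heap: [0-1 ALLOC][2-32 FREE]
Op 4: c = malloc(11) -> c = 2; heap: [0-1 ALLOC][2-12 ALLOC][13-32 FREE]
Op 5: b = realloc(b, 8) -> b = 13; heap: [0-1 FREE][2-12 ALLOC][13-20 ALLOC][21-32 FREE]
Op 6: free(c) -> (freed c); heap: [0-12 FREE][13-20 ALLOC][21-32 FREE]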